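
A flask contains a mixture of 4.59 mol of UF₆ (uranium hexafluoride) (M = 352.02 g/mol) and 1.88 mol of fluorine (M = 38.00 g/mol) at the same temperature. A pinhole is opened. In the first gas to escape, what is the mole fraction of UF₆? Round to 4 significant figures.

Each component's effusion rate ∝ (its partial pressure)·(1/√M) ∝ n_i/√M_i.
x_UF₆(eff) = (n_UF₆/√M_UF₆) / (n_UF₆/√M_UF₆ + n_F₂/√M_F₂)
= (4.59/√352.02) / (4.59/√352.02 + 1.88/√38.00) = 0.2446/(0.2446 + 0.3050) = 0.4451.

0.4451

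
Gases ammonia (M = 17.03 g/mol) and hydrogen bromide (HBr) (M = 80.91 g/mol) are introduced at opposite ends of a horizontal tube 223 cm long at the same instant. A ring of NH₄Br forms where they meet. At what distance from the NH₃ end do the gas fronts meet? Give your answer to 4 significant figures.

In equal time, each gas travels a distance ∝ its rate ∝ 1/√M, so d_NH₃/d_HBr = √(M_HBr/M_NH₃) = √(80.91/17.03) = 2.180.
With d_NH₃ + d_HBr = 223 cm, d_HBr = 223/(1 + 2.180) = 70.13 cm.
d_NH₃ = 223 − 70.13 = 152.9 cm.

152.9 cm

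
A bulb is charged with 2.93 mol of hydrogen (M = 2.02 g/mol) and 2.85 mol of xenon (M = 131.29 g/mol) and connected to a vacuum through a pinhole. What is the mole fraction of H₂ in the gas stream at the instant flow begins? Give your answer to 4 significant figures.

0.8923

Rate_i ∝ x_i/√M_i (Graham's law weighted by mole fraction), so the effusate composition follows n_i/√M_i.
So x_H₂ in the escaping gas = (n_H₂/√M_H₂) / Σ(n_i/√M_i)
= (2.93/√2.02) / (2.93/√2.02 + 2.85/√131.29) = 2.062/(2.062 + 0.2487) = 0.8923.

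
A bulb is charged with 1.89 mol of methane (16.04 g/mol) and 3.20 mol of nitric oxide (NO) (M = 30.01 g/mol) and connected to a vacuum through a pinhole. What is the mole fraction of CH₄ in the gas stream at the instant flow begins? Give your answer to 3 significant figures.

Effusion rate of each component ∝ n_i/√M_i (partial pressure × 1/√M).
So x_CH₄ in the escaping gas = (n_CH₄/√M_CH₄) / Σ(n_i/√M_i)
= (1.89/√16.04) / (1.89/√16.04 + 3.20/√30.01) = 0.4719/(0.4719 + 0.5841) = 0.447.

0.447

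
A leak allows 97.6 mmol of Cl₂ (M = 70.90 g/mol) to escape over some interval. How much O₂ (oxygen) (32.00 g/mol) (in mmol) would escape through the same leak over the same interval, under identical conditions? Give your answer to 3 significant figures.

145 mmol

By Graham's law, rate_O₂/rate_Cl₂ = √(M_Cl₂/M_O₂) = √(70.90/32.00) = √2.216 = 1.488.
So the amount for O₂ is 97.6 × 1.488 = 145 mmol.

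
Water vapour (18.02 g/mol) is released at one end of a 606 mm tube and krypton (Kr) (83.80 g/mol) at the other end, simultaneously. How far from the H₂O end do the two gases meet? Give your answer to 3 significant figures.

Graham's law gives d_H₂O/d_Kr = rate_H₂O/rate_Kr = √(M_Kr/M_H₂O) = √(83.80/18.02) = 2.156.
With d_H₂O + d_Kr = 606 mm, d_Kr = 606/(1 + 2.156) = 192.0 mm.
d_H₂O = 606 − 192.0 = 414 mm.

414 mm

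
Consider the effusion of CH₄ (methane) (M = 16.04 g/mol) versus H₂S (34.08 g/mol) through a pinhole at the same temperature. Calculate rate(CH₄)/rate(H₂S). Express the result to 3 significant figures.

Graham's law gives rate_CH₄/rate_H₂S = √(M_H₂S/M_CH₄) = √(34.08/16.04) = √2.125 = 1.46.

1.46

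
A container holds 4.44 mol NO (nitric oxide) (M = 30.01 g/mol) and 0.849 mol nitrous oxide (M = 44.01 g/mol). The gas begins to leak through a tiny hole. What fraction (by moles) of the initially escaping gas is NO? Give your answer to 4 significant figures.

Effusion rate of each component ∝ n_i/√M_i (partial pressure × 1/√M).
Mole fraction of NO in the effusate = (n_NO/√M_NO) / (n_NO/√M_NO + n_N₂O/√M_N₂O)
= (4.44/√30.01) / (4.44/√30.01 + 0.849/√44.01) = 0.8105/(0.8105 + 0.1280) = 0.8636.

0.8636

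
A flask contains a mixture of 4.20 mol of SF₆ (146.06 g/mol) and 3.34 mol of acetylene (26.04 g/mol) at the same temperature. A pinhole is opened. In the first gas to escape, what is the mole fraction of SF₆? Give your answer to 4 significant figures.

Each component's effusion rate ∝ (its partial pressure)·(1/√M) ∝ n_i/√M_i.
Mole fraction of SF₆ in the effusate = (n_SF₆/√M_SF₆) / (n_SF₆/√M_SF₆ + n_C₂H₂/√M_C₂H₂)
= (4.20/√146.06) / (4.20/√146.06 + 3.34/√26.04) = 0.3475/(0.3475 + 0.6545) = 0.3468.

0.3468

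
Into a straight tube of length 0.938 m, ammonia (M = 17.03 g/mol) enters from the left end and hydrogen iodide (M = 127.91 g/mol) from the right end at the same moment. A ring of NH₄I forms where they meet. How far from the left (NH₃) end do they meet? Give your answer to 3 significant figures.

The fronts meet when d_NH₃ + d_HI = L with d_NH₃/d_HI = √(M_HI/M_NH₃) (Graham's law). Here √(M_HI/M_NH₃) = √(127.91/17.03) = 2.741.
With d_NH₃ + d_HI = 0.938 m, d_HI = 0.938/(1 + 2.741) = 0.2508 m.
d_NH₃ = 0.938 − 0.2508 = 0.687 m.

0.687 m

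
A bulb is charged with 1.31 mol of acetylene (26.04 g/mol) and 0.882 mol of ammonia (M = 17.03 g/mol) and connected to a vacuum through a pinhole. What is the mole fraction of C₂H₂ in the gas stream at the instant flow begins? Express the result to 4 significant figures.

0.5457

Effusion rate of each component ∝ n_i/√M_i (partial pressure × 1/√M).
Mole fraction of C₂H₂ in the effusate = (n_C₂H₂/√M_C₂H₂) / (n_C₂H₂/√M_C₂H₂ + n_NH₃/√M_NH₃)
= (1.31/√26.04) / (1.31/√26.04 + 0.882/√17.03) = 0.2567/(0.2567 + 0.2137) = 0.5457.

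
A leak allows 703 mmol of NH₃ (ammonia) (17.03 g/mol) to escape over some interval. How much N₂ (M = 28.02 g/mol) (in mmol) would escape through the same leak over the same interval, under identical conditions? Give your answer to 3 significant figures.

548 mmol

Since effusion rate ∝ 1/√M, rate_N₂/rate_NH₃ = √(M_NH₃/M_N₂) = √(17.03/28.02) = √0.6078 = 0.7796.
So the amount for N₂ is 703 × 0.7796 = 548 mmol.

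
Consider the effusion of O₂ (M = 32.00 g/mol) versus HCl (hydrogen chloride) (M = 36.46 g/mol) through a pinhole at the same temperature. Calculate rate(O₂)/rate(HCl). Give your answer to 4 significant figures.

From Graham's law, rate_O₂/rate_HCl = √(M_HCl/M_O₂) = √(36.46/32.00) = √1.139 = 1.067.

1.067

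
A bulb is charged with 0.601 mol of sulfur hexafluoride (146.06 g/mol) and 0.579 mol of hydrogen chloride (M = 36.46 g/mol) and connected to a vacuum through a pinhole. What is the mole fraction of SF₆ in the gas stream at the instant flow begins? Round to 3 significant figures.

Effusion rate of each component ∝ n_i/√M_i (partial pressure × 1/√M).
So x_SF₆ in the escaping gas = (n_SF₆/√M_SF₆) / Σ(n_i/√M_i)
= (0.601/√146.06) / (0.601/√146.06 + 0.579/√36.46) = 0.04973/(0.04973 + 0.09589) = 0.342.

0.342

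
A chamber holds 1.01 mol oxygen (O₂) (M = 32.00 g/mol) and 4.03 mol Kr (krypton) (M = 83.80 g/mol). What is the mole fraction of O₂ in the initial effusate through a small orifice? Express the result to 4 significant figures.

The effusion rate of species i is ∝ p_i/√M_i ∝ n_i/√M_i.
So x_O₂ in the escaping gas = (n_O₂/√M_O₂) / Σ(n_i/√M_i)
= (1.01/√32.00) / (1.01/√32.00 + 4.03/√83.80) = 0.1785/(0.1785 + 0.4402) = 0.2885.

0.2885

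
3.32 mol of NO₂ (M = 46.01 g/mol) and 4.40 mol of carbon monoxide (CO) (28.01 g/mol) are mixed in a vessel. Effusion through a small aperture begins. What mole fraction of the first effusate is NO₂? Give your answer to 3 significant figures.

Each component's effusion rate ∝ (its partial pressure)·(1/√M) ∝ n_i/√M_i.
x_NO₂(eff) = (n_NO₂/√M_NO₂) / (n_NO₂/√M_NO₂ + n_CO/√M_CO)
= (3.32/√46.01) / (3.32/√46.01 + 4.40/√28.01) = 0.4895/(0.4895 + 0.8314) = 0.371.

0.371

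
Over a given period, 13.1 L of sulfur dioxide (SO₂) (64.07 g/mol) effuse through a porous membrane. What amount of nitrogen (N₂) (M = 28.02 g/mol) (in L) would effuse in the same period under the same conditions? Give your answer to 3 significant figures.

19.8 L

Using Graham's law: rate_N₂/rate_SO₂ = √(M_SO₂/M_N₂) = √(64.07/28.02) = √2.287 = 1.512.
So the volume for N₂ is 13.1 × 1.512 = 19.8 L.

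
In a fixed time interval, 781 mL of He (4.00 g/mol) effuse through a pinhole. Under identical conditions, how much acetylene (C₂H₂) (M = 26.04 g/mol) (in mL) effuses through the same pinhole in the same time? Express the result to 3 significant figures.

Graham's law gives rate_C₂H₂/rate_He = √(M_He/M_C₂H₂) = √(4.00/26.04) = √0.1536 = 0.3919.
So the volume for C₂H₂ is 781 × 0.3919 = 306 mL.

306 mL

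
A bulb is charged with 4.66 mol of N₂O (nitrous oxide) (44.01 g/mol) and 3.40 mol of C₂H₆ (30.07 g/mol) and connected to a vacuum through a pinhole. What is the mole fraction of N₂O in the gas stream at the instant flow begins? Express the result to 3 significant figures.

Effusion rate of each component ∝ n_i/√M_i (partial pressure × 1/√M).
So x_N₂O in the escaping gas = (n_N₂O/√M_N₂O) / Σ(n_i/√M_i)
= (4.66/√44.01) / (4.66/√44.01 + 3.40/√30.07) = 0.7024/(0.7024 + 0.6200) = 0.531.

0.531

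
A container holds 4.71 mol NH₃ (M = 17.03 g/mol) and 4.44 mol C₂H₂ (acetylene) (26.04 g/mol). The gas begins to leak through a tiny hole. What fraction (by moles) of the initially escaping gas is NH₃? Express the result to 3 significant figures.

0.567

Rate_i ∝ x_i/√M_i (Graham's law weighted by mole fraction), so the effusate composition follows n_i/√M_i.
Mole fraction of NH₃ in the effusate = (n_NH₃/√M_NH₃) / (n_NH₃/√M_NH₃ + n_C₂H₂/√M_C₂H₂)
= (4.71/√17.03) / (4.71/√17.03 + 4.44/√26.04) = 1.141/(1.141 + 0.8701) = 0.567.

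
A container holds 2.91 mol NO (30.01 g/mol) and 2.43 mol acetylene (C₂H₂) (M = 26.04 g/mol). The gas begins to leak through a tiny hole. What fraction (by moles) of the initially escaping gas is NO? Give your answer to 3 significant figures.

0.527

Rate_i ∝ x_i/√M_i (Graham's law weighted by mole fraction), so the effusate composition follows n_i/√M_i.
Mole fraction of NO in the effusate = (n_NO/√M_NO) / (n_NO/√M_NO + n_C₂H₂/√M_C₂H₂)
= (2.91/√30.01) / (2.91/√30.01 + 2.43/√26.04) = 0.5312/(0.5312 + 0.4762) = 0.527.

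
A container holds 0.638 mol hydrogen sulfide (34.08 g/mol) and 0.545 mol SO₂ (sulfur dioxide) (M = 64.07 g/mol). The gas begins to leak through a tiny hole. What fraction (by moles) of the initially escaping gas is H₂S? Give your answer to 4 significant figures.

Effusion rate of each component ∝ n_i/√M_i (partial pressure × 1/√M).
Mole fraction of H₂S in the effusate = (n_H₂S/√M_H₂S) / (n_H₂S/√M_H₂S + n_SO₂/√M_SO₂)
= (0.638/√34.08) / (0.638/√34.08 + 0.545/√64.07) = 0.1093/(0.1093 + 0.06809) = 0.6161.

0.6161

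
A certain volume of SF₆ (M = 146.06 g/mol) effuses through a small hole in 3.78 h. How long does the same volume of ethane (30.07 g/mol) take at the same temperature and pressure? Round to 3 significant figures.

Since effusion rate ∝ 1/√M, t_C₂H₆/t_SF₆ = √(M_C₂H₆/M_SF₆) = √(30.07/146.06) = √0.2059 = 0.4537.
So the time for C₂H₆ is 3.78 × 0.4537 = 1.72 h.

1.72 h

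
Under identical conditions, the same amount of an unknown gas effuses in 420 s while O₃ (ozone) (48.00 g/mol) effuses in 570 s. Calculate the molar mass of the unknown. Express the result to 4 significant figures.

Since effusion rate ∝ 1/√M, t_X/t_O₃ = √(M_X/M_O₃).
420/570 = 0.7368 = √(M_X/48.00)
M_X = 48.00 × 0.7368² = 48.00 × 0.5429 = 26.06 g/mol

26.06 g/mol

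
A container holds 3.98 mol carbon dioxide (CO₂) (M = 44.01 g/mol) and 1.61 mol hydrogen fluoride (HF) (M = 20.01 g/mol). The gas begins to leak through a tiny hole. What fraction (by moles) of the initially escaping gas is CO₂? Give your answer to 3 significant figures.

0.625

Each component's effusion rate ∝ (its partial pressure)·(1/√M) ∝ n_i/√M_i.
So x_CO₂ in the escaping gas = (n_CO₂/√M_CO₂) / Σ(n_i/√M_i)
= (3.98/√44.01) / (3.98/√44.01 + 1.61/√20.01) = 0.5999/(0.5999 + 0.3599) = 0.625.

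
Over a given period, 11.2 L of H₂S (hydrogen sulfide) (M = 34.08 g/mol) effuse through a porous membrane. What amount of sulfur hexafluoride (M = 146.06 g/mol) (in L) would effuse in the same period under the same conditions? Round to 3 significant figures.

5.41 L

From Graham's law, rate_SF₆/rate_H₂S = √(M_H₂S/M_SF₆) = √(34.08/146.06) = √0.2333 = 0.4830.
So the volume for SF₆ is 11.2 × 0.4830 = 5.41 L.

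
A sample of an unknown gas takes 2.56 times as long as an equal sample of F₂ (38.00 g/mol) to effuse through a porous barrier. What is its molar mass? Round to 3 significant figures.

249 g/mol

From Graham's law, t_X/t_F₂ = √(M_X/M_F₂).
2.56 = √(M_X/38.00)
M_X = 38.00 × 2.56² = 38.00 × 6.554 = 249 g/mol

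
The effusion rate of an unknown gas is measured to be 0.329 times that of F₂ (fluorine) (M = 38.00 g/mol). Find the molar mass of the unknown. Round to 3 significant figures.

Using Graham's law: rate_X/rate_F₂ = √(M_F₂/M_X).
0.329 = √(38.00/M_X)
M_X = 38.00 / 0.329² = 38.00 / 0.1082 = 351 g/mol

351 g/mol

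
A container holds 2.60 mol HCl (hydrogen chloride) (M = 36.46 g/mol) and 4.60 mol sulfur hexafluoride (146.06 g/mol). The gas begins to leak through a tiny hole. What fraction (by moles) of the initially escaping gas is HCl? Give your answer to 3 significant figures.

Rate_i ∝ x_i/√M_i (Graham's law weighted by mole fraction), so the effusate composition follows n_i/√M_i.
x_HCl(eff) = (n_HCl/√M_HCl) / (n_HCl/√M_HCl + n_SF₆/√M_SF₆)
= (2.60/√36.46) / (2.60/√36.46 + 4.60/√146.06) = 0.4306/(0.4306 + 0.3806) = 0.531.

0.531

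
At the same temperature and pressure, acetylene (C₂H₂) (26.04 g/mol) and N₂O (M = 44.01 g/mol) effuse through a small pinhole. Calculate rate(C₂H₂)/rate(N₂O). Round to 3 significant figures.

1.30

From Graham's law, rate_C₂H₂/rate_N₂O = √(M_N₂O/M_C₂H₂) = √(44.01/26.04) = √1.690 = 1.30.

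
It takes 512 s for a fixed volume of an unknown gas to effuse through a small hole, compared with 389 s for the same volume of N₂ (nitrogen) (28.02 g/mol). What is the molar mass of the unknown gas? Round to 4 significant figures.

Graham's law gives t_X/t_N₂ = √(M_X/M_N₂).
512/389 = 1.316 = √(M_X/28.02)
M_X = 28.02 × 1.316² = 28.02 × 1.732 = 48.54 g/mol

48.54 g/mol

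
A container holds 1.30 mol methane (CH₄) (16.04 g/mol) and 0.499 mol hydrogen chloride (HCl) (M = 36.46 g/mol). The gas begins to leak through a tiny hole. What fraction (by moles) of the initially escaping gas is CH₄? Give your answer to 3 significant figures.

0.797

The effusion rate of species i is ∝ p_i/√M_i ∝ n_i/√M_i.
Mole fraction of CH₄ in the effusate = (n_CH₄/√M_CH₄) / (n_CH₄/√M_CH₄ + n_HCl/√M_HCl)
= (1.30/√16.04) / (1.30/√16.04 + 0.499/√36.46) = 0.3246/(0.3246 + 0.08264) = 0.797.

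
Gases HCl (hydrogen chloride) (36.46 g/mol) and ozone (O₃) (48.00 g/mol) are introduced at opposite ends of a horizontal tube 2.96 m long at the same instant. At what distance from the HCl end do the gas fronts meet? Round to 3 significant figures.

In equal time, each gas travels a distance ∝ its rate ∝ 1/√M, so d_HCl/d_O₃ = √(M_O₃/M_HCl) = √(48.00/36.46) = 1.147.
With d_HCl + d_O₃ = 2.96 m, d_O₃ = 2.96/(1 + 1.147) = 1.378 m.
d_HCl = 2.96 − 1.378 = 1.58 m.

1.58 m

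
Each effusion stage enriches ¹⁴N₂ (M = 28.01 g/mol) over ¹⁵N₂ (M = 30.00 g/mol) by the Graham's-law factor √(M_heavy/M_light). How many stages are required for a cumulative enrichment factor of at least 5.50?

50

With α = √(30.00/28.01) per stage, ln α = ½ ln(1.07105) = 0.03432.
Need α^N ≥ 5.50 ⇒ N ≥ ln(5.50) / ln α = 1.705 / 0.03432 = 49.68.
Minimum whole number of stages: N = 50.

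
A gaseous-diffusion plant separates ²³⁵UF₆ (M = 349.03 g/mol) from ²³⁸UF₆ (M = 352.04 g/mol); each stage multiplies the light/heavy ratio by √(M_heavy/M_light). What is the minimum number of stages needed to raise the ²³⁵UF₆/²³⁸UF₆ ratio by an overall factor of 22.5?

726

Single-stage factor α = √(352.04/349.03), so ln α = ½ ln(1.00862) = 0.004293.
Need α^N ≥ 22.5 ⇒ N ≥ ln(22.5) / ln α = 3.114 / 0.004293 = 725.18.
Minimum whole number of stages: N = 726.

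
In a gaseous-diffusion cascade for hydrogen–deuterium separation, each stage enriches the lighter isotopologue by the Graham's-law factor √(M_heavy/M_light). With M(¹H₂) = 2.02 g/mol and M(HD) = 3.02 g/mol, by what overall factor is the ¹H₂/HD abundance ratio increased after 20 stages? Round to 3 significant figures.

After 20 stages the ratio has grown by (√(3.02/2.02))^20 = (3.02/2.02)^(20/2).
= 1.49505^10 = 55.8.

55.8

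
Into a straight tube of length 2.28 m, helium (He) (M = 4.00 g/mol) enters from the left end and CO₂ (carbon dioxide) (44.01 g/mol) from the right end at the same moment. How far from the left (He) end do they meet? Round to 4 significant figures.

In equal time, each gas travels a distance ∝ its rate ∝ 1/√M, so d_He/d_CO₂ = √(M_CO₂/M_He) = √(44.01/4.00) = 3.317.
With d_He + d_CO₂ = 2.28 m, d_CO₂ = 2.28/(1 + 3.317) = 0.5281 m.
d_He = 2.28 − 0.5281 = 1.752 m.

1.752 m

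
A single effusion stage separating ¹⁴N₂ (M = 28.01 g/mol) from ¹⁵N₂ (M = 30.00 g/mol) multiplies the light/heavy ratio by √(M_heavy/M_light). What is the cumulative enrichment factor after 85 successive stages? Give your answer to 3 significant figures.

The single-stage factor is √(M_heavy/M_light), so 85 stages give [√(30.00/28.01)]^85 = (30.00/28.01)^(85/2).
= 1.07105^(85/2) = 18.5.

18.5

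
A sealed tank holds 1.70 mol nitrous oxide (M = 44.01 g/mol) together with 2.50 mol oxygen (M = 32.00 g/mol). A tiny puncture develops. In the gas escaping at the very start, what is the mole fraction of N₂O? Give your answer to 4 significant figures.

0.3670

Rate_i ∝ x_i/√M_i (Graham's law weighted by mole fraction), so the effusate composition follows n_i/√M_i.
x_N₂O(eff) = (n_N₂O/√M_N₂O) / (n_N₂O/√M_N₂O + n_O₂/√M_O₂)
= (1.70/√44.01) / (1.70/√44.01 + 2.50/√32.00) = 0.2563/(0.2563 + 0.4419) = 0.3670.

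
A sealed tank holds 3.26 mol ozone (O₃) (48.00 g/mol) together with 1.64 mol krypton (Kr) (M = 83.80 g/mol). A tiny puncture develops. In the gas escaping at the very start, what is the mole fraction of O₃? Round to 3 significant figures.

0.724

Each component's effusion rate ∝ (its partial pressure)·(1/√M) ∝ n_i/√M_i.
Mole fraction of O₃ in the effusate = (n_O₃/√M_O₃) / (n_O₃/√M_O₃ + n_Kr/√M_Kr)
= (3.26/√48.00) / (3.26/√48.00 + 1.64/√83.80) = 0.4705/(0.4705 + 0.1792) = 0.724.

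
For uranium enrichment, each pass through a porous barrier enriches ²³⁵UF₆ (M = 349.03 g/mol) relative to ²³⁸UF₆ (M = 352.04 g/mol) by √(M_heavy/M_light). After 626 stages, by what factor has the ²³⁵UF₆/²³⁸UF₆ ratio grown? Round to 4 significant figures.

After 626 stages the ratio has grown by (√(352.04/349.03))^626 = (352.04/349.03)^(626/2).
= 1.00862^313 = 14.70.

14.70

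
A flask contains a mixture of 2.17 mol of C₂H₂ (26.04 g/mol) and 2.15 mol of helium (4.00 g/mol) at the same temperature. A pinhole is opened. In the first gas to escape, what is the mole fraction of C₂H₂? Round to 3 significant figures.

Each component's effusion rate ∝ (its partial pressure)·(1/√M) ∝ n_i/√M_i.
x_C₂H₂(eff) = (n_C₂H₂/√M_C₂H₂) / (n_C₂H₂/√M_C₂H₂ + n_He/√M_He)
= (2.17/√26.04) / (2.17/√26.04 + 2.15/√4.00) = 0.4252/(0.4252 + 1.075) = 0.283.

0.283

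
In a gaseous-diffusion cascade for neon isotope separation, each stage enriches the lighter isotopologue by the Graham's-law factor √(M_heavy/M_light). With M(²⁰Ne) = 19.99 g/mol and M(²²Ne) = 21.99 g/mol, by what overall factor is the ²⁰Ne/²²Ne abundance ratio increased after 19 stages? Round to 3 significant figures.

After 19 stages the ratio has grown by (√(21.99/19.99))^19 = (21.99/19.99)^(19/2).
= 1.10005^(19/2) = 2.47.

2.47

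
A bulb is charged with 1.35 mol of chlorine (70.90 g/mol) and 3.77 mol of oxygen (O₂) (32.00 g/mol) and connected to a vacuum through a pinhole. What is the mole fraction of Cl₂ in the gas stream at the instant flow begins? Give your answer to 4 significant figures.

0.1939

Rate_i ∝ x_i/√M_i (Graham's law weighted by mole fraction), so the effusate composition follows n_i/√M_i.
Mole fraction of Cl₂ in the effusate = (n_Cl₂/√M_Cl₂) / (n_Cl₂/√M_Cl₂ + n_O₂/√M_O₂)
= (1.35/√70.90) / (1.35/√70.90 + 3.77/√32.00) = 0.1603/(0.1603 + 0.6664) = 0.1939.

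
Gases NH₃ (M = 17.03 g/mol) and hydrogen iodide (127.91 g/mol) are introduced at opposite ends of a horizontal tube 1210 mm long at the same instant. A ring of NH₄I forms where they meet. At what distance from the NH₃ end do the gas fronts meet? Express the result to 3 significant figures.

In equal time, each gas travels a distance ∝ its rate ∝ 1/√M, so d_NH₃/d_HI = √(M_HI/M_NH₃) = √(127.91/17.03) = 2.741.
With d_NH₃ + d_HI = 1210 mm, d_HI = 1210/(1 + 2.741) = 323.5 mm.
d_NH₃ = 1210 − 323.5 = 887 mm.

887 mm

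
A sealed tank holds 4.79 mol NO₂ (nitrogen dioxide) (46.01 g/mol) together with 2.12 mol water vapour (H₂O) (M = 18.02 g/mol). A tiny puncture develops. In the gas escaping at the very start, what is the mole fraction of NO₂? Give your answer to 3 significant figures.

The effusion rate of species i is ∝ p_i/√M_i ∝ n_i/√M_i.
So x_NO₂ in the escaping gas = (n_NO₂/√M_NO₂) / Σ(n_i/√M_i)
= (4.79/√46.01) / (4.79/√46.01 + 2.12/√18.02) = 0.7062/(0.7062 + 0.4994) = 0.586.

0.586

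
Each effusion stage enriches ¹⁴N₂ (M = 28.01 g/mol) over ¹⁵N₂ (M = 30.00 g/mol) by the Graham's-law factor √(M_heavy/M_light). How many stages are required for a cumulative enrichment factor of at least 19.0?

Per stage α = (30.00/28.01)^(1/2) = 1.07105^0.5, giving ln α = 0.03432.
Need α^N ≥ 19.0 ⇒ N ≥ ln(19.0) / ln α = 2.944 / 0.03432 = 85.80.
So at least 86 stages are needed.

86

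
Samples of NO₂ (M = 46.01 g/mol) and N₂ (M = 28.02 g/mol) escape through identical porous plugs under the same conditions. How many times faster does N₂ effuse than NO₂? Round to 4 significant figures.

Using Graham's law: rate_N₂/rate_NO₂ = √(M_NO₂/M_N₂) = √(46.01/28.02) = √1.642 = 1.281.

1.281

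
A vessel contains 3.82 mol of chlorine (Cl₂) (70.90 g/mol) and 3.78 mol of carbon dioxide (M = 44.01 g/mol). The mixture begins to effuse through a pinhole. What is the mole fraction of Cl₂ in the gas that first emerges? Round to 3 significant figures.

0.443

Each component's effusion rate ∝ (its partial pressure)·(1/√M) ∝ n_i/√M_i.
So x_Cl₂ in the escaping gas = (n_Cl₂/√M_Cl₂) / Σ(n_i/√M_i)
= (3.82/√70.90) / (3.82/√70.90 + 3.78/√44.01) = 0.4537/(0.4537 + 0.5698) = 0.443.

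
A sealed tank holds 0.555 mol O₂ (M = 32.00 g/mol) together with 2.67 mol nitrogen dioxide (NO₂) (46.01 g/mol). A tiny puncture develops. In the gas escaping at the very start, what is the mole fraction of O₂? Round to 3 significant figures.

0.200

Rate_i ∝ x_i/√M_i (Graham's law weighted by mole fraction), so the effusate composition follows n_i/√M_i.
So x_O₂ in the escaping gas = (n_O₂/√M_O₂) / Σ(n_i/√M_i)
= (0.555/√32.00) / (0.555/√32.00 + 2.67/√46.01) = 0.09811/(0.09811 + 0.3936) = 0.200.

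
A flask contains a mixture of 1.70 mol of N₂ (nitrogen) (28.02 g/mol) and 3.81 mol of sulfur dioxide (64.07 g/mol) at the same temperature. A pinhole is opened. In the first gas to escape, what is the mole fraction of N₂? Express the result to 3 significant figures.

0.403

Each component's effusion rate ∝ (its partial pressure)·(1/√M) ∝ n_i/√M_i.
Mole fraction of N₂ in the effusate = (n_N₂/√M_N₂) / (n_N₂/√M_N₂ + n_SO₂/√M_SO₂)
= (1.70/√28.02) / (1.70/√28.02 + 3.81/√64.07) = 0.3212/(0.3212 + 0.4760) = 0.403.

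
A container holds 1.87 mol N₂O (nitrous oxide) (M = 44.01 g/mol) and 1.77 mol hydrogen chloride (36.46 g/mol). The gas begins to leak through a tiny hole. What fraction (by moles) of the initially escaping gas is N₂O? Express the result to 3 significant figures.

Effusion rate of each component ∝ n_i/√M_i (partial pressure × 1/√M).
So x_N₂O in the escaping gas = (n_N₂O/√M_N₂O) / Σ(n_i/√M_i)
= (1.87/√44.01) / (1.87/√44.01 + 1.77/√36.46) = 0.2819/(0.2819 + 0.2931) = 0.490.

0.490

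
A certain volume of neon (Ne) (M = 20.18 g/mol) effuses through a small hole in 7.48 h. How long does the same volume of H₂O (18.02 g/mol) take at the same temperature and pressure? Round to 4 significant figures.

7.068 h

Since effusion rate ∝ 1/√M, t_H₂O/t_Ne = √(M_H₂O/M_Ne) = √(18.02/20.18) = √0.8930 = 0.9450.
So the time for H₂O is 7.48 × 0.9450 = 7.068 h.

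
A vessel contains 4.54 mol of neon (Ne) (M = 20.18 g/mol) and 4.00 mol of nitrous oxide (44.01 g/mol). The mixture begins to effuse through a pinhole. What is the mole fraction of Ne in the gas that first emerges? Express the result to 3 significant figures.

0.626

The effusion rate of species i is ∝ p_i/√M_i ∝ n_i/√M_i.
Mole fraction of Ne in the effusate = (n_Ne/√M_Ne) / (n_Ne/√M_Ne + n_N₂O/√M_N₂O)
= (4.54/√20.18) / (4.54/√20.18 + 4.00/√44.01) = 1.011/(1.011 + 0.6030) = 0.626.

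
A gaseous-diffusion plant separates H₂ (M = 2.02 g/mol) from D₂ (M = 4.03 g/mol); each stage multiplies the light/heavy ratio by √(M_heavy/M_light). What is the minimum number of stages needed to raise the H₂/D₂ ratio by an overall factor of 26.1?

Per stage α = (4.03/2.02)^(1/2) = 1.99505^0.5, giving ln α = 0.3453.
Need α^N ≥ 26.1 ⇒ N ≥ ln(26.1) / ln α = 3.262 / 0.3453 = 9.45.
So at least 10 stages are needed.

10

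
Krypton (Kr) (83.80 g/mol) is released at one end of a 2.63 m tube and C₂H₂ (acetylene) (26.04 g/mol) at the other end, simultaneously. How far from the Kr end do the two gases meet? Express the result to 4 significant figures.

0.9413 m

In equal time, each gas travels a distance ∝ its rate ∝ 1/√M, so d_Kr/d_C₂H₂ = √(M_C₂H₂/M_Kr) = √(26.04/83.80) = 0.5574.
With d_Kr + d_C₂H₂ = 2.63 m, d_C₂H₂ = 2.63/(1 + 0.5574) = 1.689 m.
d_Kr = 2.63 − 1.689 = 0.9413 m.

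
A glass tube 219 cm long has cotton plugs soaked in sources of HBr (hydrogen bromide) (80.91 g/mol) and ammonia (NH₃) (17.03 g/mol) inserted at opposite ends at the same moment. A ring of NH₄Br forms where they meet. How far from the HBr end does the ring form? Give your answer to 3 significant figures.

68.9 cm

Distances travelled in equal time are proportional to diffusion rates, so d_HBr/d_NH₃ = √(M_NH₃/M_HBr) = √(17.03/80.91) = 0.4588.
With d_HBr + d_NH₃ = 219 cm, d_NH₃ = 219/(1 + 0.4588) = 150.1 cm.
d_HBr = 219 − 150.1 = 68.9 cm.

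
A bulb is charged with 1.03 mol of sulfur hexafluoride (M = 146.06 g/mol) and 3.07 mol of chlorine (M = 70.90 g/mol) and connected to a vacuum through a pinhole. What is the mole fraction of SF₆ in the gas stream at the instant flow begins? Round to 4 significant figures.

The effusion rate of species i is ∝ p_i/√M_i ∝ n_i/√M_i.
Mole fraction of SF₆ in the effusate = (n_SF₆/√M_SF₆) / (n_SF₆/√M_SF₆ + n_Cl₂/√M_Cl₂)
= (1.03/√146.06) / (1.03/√146.06 + 3.07/√70.90) = 0.08523/(0.08523 + 0.3646) = 0.1895.

0.1895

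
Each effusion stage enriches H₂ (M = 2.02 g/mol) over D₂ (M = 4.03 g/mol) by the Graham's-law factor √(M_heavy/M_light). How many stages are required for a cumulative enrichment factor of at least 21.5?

With α = √(4.03/2.02) per stage, ln α = ½ ln(1.99505) = 0.3453.
Need α^N ≥ 21.5 ⇒ N ≥ ln(21.5) / ln α = 3.068 / 0.3453 = 8.88.
So at least 9 stages are needed.

9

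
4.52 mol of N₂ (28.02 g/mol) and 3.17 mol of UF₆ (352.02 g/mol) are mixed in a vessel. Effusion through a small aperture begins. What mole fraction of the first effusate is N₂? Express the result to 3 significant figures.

Each component's effusion rate ∝ (its partial pressure)·(1/√M) ∝ n_i/√M_i.
So x_N₂ in the escaping gas = (n_N₂/√M_N₂) / Σ(n_i/√M_i)
= (4.52/√28.02) / (4.52/√28.02 + 3.17/√352.02) = 0.8539/(0.8539 + 0.1690) = 0.835.

0.835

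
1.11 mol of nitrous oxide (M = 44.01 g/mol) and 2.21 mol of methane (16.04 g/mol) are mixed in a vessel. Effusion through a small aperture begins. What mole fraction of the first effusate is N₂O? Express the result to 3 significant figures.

0.233

The effusion rate of species i is ∝ p_i/√M_i ∝ n_i/√M_i.
Mole fraction of N₂O in the effusate = (n_N₂O/√M_N₂O) / (n_N₂O/√M_N₂O + n_CH₄/√M_CH₄)
= (1.11/√44.01) / (1.11/√44.01 + 2.21/√16.04) = 0.1673/(0.1673 + 0.5518) = 0.233.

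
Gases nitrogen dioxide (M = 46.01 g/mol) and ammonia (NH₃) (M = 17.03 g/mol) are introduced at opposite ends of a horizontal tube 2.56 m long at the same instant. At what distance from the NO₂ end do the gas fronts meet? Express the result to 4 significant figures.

Distances travelled in equal time are proportional to diffusion rates, so d_NO₂/d_NH₃ = √(M_NH₃/M_NO₂) = √(17.03/46.01) = 0.6084.
With d_NO₂ + d_NH₃ = 2.56 m, d_NH₃ = 2.56/(1 + 0.6084) = 1.592 m.
d_NO₂ = 2.56 − 1.592 = 0.9683 m.

0.9683 m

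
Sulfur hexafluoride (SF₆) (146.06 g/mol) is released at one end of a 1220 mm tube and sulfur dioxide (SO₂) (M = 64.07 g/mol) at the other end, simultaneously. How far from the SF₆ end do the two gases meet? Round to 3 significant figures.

Distances travelled in equal time are proportional to diffusion rates, so d_SF₆/d_SO₂ = √(M_SO₂/M_SF₆) = √(64.07/146.06) = 0.6623.
With d_SF₆ + d_SO₂ = 1220 mm, d_SO₂ = 1220/(1 + 0.6623) = 733.9 mm.
d_SF₆ = 1220 − 733.9 = 486 mm.

486 mm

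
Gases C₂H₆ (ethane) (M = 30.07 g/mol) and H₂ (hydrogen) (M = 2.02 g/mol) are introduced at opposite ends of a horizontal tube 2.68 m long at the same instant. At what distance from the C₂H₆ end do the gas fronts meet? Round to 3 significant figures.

Graham's law gives d_C₂H₆/d_H₂ = rate_C₂H₆/rate_H₂ = √(M_H₂/M_C₂H₆) = √(2.02/30.07) = 0.2592.
With d_C₂H₆ + d_H₂ = 2.68 m, d_H₂ = 2.68/(1 + 0.2592) = 2.128 m.
d_C₂H₆ = 2.68 − 2.128 = 0.552 m.

0.552 m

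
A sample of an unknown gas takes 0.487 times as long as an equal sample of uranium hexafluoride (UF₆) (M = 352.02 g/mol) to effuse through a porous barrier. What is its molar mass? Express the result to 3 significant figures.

Since effusion rate ∝ 1/√M, t_X/t_UF₆ = √(M_X/M_UF₆).
0.487 = √(M_X/352.02)
M_X = 352.02 × 0.487² = 352.02 × 0.2372 = 83.5 g/mol

83.5 g/mol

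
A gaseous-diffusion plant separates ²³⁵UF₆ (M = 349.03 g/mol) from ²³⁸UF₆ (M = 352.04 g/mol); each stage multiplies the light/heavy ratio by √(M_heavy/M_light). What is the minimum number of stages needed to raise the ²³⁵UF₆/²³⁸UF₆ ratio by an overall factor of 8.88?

Single-stage factor α = √(352.04/349.03), so ln α = ½ ln(1.00862) = 0.004293.
Need α^N ≥ 8.88 ⇒ N ≥ ln(8.88) / ln α = 2.184 / 0.004293 = 508.63.
So at least 509 stages are needed.

509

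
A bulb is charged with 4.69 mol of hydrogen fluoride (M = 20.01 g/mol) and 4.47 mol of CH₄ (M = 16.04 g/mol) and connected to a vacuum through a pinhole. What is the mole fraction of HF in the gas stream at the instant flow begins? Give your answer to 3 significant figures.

0.484

Rate_i ∝ x_i/√M_i (Graham's law weighted by mole fraction), so the effusate composition follows n_i/√M_i.
x_HF(eff) = (n_HF/√M_HF) / (n_HF/√M_HF + n_CH₄/√M_CH₄)
= (4.69/√20.01) / (4.69/√20.01 + 4.47/√16.04) = 1.048/(1.048 + 1.116) = 0.484.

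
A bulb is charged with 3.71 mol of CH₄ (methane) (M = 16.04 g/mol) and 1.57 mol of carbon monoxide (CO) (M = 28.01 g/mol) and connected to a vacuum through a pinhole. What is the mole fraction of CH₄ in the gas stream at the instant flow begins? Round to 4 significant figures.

Rate_i ∝ x_i/√M_i (Graham's law weighted by mole fraction), so the effusate composition follows n_i/√M_i.
Mole fraction of CH₄ in the effusate = (n_CH₄/√M_CH₄) / (n_CH₄/√M_CH₄ + n_CO/√M_CO)
= (3.71/√16.04) / (3.71/√16.04 + 1.57/√28.01) = 0.9263/(0.9263 + 0.2966) = 0.7574.

0.7574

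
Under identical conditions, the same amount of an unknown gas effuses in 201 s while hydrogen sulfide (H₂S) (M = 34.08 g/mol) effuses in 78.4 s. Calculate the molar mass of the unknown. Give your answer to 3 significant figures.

224 g/mol

By Graham's law, t_X/t_H₂S = √(M_X/M_H₂S).
201/78.4 = 2.564 = √(M_X/34.08)
M_X = 34.08 × 2.564² = 34.08 × 6.573 = 224 g/mol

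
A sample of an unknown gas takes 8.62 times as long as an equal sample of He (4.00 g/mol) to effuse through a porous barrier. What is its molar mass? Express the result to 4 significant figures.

From Graham's law, t_X/t_He = √(M_X/M_He).
8.62 = √(M_X/4.00)
M_X = 4.00 × 8.62² = 4.00 × 74.30 = 297.2 g/mol

297.2 g/mol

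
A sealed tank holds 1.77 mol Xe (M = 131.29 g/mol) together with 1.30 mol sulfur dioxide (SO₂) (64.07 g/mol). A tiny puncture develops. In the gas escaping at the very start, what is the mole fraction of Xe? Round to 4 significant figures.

Rate_i ∝ x_i/√M_i (Graham's law weighted by mole fraction), so the effusate composition follows n_i/√M_i.
x_Xe(eff) = (n_Xe/√M_Xe) / (n_Xe/√M_Xe + n_SO₂/√M_SO₂)
= (1.77/√131.29) / (1.77/√131.29 + 1.30/√64.07) = 0.1545/(0.1545 + 0.1624) = 0.4875.

0.4875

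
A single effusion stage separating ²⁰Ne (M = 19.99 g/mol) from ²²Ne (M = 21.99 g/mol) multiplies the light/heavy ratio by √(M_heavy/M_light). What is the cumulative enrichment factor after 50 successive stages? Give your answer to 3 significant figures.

The single-stage factor is √(M_heavy/M_light), so 50 stages give [√(21.99/19.99)]^50 = (21.99/19.99)^(50/2).
= 1.10005^25 = 10.8.

10.8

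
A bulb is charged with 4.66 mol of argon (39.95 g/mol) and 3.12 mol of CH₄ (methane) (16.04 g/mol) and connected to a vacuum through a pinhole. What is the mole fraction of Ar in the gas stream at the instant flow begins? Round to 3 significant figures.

Rate_i ∝ x_i/√M_i (Graham's law weighted by mole fraction), so the effusate composition follows n_i/√M_i.
Mole fraction of Ar in the effusate = (n_Ar/√M_Ar) / (n_Ar/√M_Ar + n_CH₄/√M_CH₄)
= (4.66/√39.95) / (4.66/√39.95 + 3.12/√16.04) = 0.7373/(0.7373 + 0.7790) = 0.486.

0.486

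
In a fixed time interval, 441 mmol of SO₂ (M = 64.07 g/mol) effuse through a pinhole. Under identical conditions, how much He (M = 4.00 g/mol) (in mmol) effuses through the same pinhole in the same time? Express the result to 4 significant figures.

1765 mmol

From Graham's law, rate_He/rate_SO₂ = √(M_SO₂/M_He) = √(64.07/4.00) = √16.02 = 4.002.
So the amount for He is 441 × 4.002 = 1765 mmol.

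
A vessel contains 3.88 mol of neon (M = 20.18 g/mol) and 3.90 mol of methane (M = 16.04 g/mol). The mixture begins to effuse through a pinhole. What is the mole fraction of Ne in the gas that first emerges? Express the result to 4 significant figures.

The effusion rate of species i is ∝ p_i/√M_i ∝ n_i/√M_i.
Mole fraction of Ne in the effusate = (n_Ne/√M_Ne) / (n_Ne/√M_Ne + n_CH₄/√M_CH₄)
= (3.88/√20.18) / (3.88/√20.18 + 3.90/√16.04) = 0.8637/(0.8637 + 0.9738) = 0.4700.

0.4700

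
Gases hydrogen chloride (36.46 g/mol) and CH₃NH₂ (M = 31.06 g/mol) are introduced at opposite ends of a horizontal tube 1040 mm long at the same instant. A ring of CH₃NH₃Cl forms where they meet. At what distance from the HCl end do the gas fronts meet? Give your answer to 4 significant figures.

499.2 mm

Distances travelled in equal time are proportional to diffusion rates, so d_HCl/d_CH₃NH₂ = √(M_CH₃NH₂/M_HCl) = √(31.06/36.46) = 0.9230.
With d_HCl + d_CH₃NH₂ = 1040 mm, d_CH₃NH₂ = 1040/(1 + 0.9230) = 540.8 mm.
d_HCl = 1040 − 540.8 = 499.2 mm.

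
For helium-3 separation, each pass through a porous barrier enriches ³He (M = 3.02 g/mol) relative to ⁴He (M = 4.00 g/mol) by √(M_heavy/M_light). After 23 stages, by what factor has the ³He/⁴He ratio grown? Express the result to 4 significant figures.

After 23 stages the ratio has grown by (√(4.00/3.02))^23 = (4.00/3.02)^(23/2).
= 1.32450^(23/2) = 25.33.

25.33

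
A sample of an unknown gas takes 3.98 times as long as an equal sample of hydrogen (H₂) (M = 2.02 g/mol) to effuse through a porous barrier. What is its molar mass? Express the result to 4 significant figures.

From Graham's law, t_X/t_H₂ = √(M_X/M_H₂).
3.98 = √(M_X/2.02)
M_X = 2.02 × 3.98² = 2.02 × 15.84 = 32.00 g/mol

32.00 g/mol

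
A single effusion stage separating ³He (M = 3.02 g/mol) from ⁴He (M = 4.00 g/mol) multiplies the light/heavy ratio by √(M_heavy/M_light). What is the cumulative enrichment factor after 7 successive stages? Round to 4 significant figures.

Overall factor = α^7 with α = √(4.00/3.02), i.e. (4.00/3.02)^(7/2).
= 1.32450^(7/2) = 2.674.

2.674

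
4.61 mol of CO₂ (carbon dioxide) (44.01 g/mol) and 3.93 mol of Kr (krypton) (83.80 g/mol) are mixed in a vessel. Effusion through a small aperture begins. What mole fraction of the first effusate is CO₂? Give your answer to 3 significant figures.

0.618

Rate_i ∝ x_i/√M_i (Graham's law weighted by mole fraction), so the effusate composition follows n_i/√M_i.
x_CO₂(eff) = (n_CO₂/√M_CO₂) / (n_CO₂/√M_CO₂ + n_Kr/√M_Kr)
= (4.61/√44.01) / (4.61/√44.01 + 3.93/√83.80) = 0.6949/(0.6949 + 0.4293) = 0.618.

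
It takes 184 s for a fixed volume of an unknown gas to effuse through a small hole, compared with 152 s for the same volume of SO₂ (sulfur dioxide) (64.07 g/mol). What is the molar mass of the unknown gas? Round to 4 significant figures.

93.89 g/mol

Graham's law gives t_X/t_SO₂ = √(M_X/M_SO₂).
184/152 = 1.211 = √(M_X/64.07)
M_X = 64.07 × 1.211² = 64.07 × 1.465 = 93.89 g/mol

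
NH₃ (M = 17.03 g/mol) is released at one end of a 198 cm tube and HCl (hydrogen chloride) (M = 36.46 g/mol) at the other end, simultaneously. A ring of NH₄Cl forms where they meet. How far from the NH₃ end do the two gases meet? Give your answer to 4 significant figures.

117.6 cm

Graham's law gives d_NH₃/d_HCl = rate_NH₃/rate_HCl = √(M_HCl/M_NH₃) = √(36.46/17.03) = 1.463.
With d_NH₃ + d_HCl = 198 cm, d_HCl = 198/(1 + 1.463) = 80.38 cm.
d_NH₃ = 198 − 80.38 = 117.6 cm.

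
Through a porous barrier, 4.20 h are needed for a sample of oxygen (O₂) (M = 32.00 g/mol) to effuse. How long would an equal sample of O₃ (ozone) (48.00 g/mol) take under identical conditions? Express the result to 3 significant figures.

5.14 h

From Graham's law, t_O₃/t_O₂ = √(M_O₃/M_O₂) = √(48.00/32.00) = √1.500 = 1.225.
So the time for O₃ is 4.20 × 1.225 = 5.14 h.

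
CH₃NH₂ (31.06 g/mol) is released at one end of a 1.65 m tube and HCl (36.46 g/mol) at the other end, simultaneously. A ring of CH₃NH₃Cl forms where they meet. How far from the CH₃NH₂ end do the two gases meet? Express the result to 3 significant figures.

0.858 m

Distances travelled in equal time are proportional to diffusion rates, so d_CH₃NH₂/d_HCl = √(M_HCl/M_CH₃NH₂) = √(36.46/31.06) = 1.083.
With d_CH₃NH₂ + d_HCl = 1.65 m, d_HCl = 1.65/(1 + 1.083) = 0.7920 m.
d_CH₃NH₂ = 1.65 − 0.7920 = 0.858 m.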